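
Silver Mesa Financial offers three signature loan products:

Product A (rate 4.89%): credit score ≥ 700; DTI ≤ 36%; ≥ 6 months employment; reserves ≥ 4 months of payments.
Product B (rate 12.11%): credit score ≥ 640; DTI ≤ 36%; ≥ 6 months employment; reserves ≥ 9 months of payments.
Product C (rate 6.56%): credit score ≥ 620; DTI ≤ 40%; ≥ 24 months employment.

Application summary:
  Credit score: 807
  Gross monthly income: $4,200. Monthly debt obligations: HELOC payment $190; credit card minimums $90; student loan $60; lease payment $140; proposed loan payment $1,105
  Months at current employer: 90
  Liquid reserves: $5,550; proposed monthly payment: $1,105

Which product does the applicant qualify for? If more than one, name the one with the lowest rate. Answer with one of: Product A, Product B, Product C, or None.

Total debts = (190 + 90 + 60 + 140 + 1,105) = 1,585; DTI = 1,585/4,200 = 37.7%.
Reserves = 5,550/1,105 = 5.0 months.
Product A: score 807 ≥ 700; DTI 37.7% > 36%; employment 90 ≥ 6 mo; reserves 5.0 ≥ 4 mo → does not qualify.
Product B: score 807 ≥ 640; DTI 37.7% > 36%; employment 90 ≥ 6 mo; reserves 5.0 < 9 mo → does not qualify.
Product C: score 807 ≥ 620; DTI 37.7% ≤ 40%; employment 90 ≥ 24 mo → qualifies.

Product C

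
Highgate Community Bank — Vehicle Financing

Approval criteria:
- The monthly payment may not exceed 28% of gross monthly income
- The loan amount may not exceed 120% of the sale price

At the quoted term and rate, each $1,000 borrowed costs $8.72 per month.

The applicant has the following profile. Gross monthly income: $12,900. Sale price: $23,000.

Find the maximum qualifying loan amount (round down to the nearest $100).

$27,600

Payment cap: 28% × $12,900 = $3,612/month.
At $8.72 per $1,000, that supports 3,612/8.72 × 1,000 ≈ $414,220 → $414,200.
LTV cap: 120% × $23,000 = $27,600 → $27,600.
Binding constraint: loan-to-value.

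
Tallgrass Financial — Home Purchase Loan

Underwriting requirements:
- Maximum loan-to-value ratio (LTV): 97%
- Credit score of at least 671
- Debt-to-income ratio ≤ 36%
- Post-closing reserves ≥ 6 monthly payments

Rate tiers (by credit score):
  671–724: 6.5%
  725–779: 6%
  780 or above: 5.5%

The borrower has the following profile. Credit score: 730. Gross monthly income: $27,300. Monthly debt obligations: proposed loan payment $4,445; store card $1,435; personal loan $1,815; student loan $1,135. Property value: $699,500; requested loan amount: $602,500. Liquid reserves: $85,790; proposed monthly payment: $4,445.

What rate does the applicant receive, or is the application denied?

Approved at 6%

Credit score 730 ≥ 671 (meets minimum)
Loan-to-value = 602,500/699,500 = 86.1% — pass (97% max)
Reserves = 85,790/4,445 = 19.3 months ≥ 6
Total monthly debts = (4,445 + 1,435 + 1,815 + 1,135) = 8,830. DTI = 8,830/27,300 = 32.3% ≤ 36%
All requirements met. Score 730 falls in the 725–779 tier → 6%.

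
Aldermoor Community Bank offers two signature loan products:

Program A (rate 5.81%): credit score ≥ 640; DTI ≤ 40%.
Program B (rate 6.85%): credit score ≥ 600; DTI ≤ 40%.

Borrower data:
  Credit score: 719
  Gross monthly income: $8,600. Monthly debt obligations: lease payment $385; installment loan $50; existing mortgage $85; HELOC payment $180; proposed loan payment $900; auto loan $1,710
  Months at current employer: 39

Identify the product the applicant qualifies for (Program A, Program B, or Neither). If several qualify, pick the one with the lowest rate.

Total debts = (385 + 50 + 85 + 180 + 900 + 1,710) = 3,310; DTI = 3,310/8,600 = 38.5%.
Program A: score 719 ≥ 640; DTI 38.5% ≤ 40% → qualifies.
Program B: score 719 ≥ 600; DTI 38.5% ≤ 40% → qualifies.
Qualifying: Program A, Program B. Lowest rate is 5.81% → Program A.

Program A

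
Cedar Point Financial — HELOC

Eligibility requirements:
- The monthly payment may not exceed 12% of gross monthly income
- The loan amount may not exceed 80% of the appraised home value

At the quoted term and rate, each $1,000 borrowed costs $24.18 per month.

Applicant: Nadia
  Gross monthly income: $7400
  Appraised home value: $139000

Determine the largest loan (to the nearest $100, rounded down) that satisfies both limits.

Payment cap: 12% × $7,400 = $888/month.
At $24.18 per $1,000, that supports 888/24.18 × 1,000 ≈ $36,724 → $36,700.
LTV cap: 80% × $139,000 = $111,200 → $111,200.
Binding constraint: payment-to-income.

$36,700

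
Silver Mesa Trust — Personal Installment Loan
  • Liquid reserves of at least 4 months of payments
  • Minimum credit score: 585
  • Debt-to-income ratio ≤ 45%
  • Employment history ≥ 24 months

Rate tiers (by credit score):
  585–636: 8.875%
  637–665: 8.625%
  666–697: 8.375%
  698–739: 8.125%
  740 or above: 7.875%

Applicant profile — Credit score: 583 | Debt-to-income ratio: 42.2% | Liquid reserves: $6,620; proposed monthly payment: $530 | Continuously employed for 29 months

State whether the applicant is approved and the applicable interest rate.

Credit score 583 < 585 (below minimum)
Debt-to-income 42.2% vs 45% cap — pass
Employment 29 ≥ 24 months
Reserves: 6,620 ÷ 530 = 12.5 months (meets 4-month minimum)
Not all requirements met → denied.

Denied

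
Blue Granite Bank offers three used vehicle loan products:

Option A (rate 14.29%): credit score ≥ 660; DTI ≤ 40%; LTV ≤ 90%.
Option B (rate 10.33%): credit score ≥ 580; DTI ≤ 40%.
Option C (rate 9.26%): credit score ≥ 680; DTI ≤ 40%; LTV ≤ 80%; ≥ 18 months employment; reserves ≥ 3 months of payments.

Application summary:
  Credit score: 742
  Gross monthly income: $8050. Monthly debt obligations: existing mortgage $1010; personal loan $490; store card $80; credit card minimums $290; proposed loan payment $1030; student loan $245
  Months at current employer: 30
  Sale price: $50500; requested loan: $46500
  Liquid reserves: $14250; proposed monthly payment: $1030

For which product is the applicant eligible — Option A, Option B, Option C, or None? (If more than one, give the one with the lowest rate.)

Option B

Total debts = (1,010 + 490 + 80 + 290 + 1,030 + 245) = 3,145; DTI = 3,145/8,050 = 39.1%.
LTV = 46,500/50,500 = 92.1%.
Reserves = 14,250/1,030 = 13.8 months.
Option A: score 742 ≥ 660; DTI 39.1% ≤ 40%; LTV 92.1% > 90% → does not qualify.
Option B: score 742 ≥ 580; DTI 39.1% ≤ 40% → qualifies.
Option C: score 742 ≥ 680; DTI 39.1% ≤ 40%; LTV 92.1% > 80%; employment 30 ≥ 18 mo; reserves 13.8 ≥ 3 mo → does not qualify.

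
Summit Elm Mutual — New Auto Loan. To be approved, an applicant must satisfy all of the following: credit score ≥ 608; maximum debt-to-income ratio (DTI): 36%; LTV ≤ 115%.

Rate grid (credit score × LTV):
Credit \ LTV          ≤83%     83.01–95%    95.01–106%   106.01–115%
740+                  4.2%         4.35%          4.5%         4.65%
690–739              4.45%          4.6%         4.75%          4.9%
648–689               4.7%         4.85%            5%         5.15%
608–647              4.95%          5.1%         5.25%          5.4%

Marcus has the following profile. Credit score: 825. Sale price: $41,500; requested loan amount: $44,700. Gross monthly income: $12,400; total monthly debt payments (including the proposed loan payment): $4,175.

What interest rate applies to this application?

Credit score 825 ≥ 608; DTI = 4,175/12,400 = 33.7% ≤ 36%
LTV = 44,700/41,500 = 107.7% ≤ 115%
Row: 825 falls in 740+. Column: 107.7% falls in 106.01–115%. Rate = 4.65%.

4.65%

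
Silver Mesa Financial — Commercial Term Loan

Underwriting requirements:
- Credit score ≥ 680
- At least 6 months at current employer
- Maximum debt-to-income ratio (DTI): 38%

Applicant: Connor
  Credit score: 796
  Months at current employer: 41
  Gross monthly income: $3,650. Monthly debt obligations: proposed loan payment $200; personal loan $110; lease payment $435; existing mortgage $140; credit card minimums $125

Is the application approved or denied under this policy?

Approved

Credit score 796 ≥ 680 (meets)
Employment 41 ≥ 6 months
Total monthly debts = (200 + 110 + 435 + 140 + 125) = 1,010. DTI = 1,010/3,650 = 27.7% ≤ 38%
All criteria satisfied.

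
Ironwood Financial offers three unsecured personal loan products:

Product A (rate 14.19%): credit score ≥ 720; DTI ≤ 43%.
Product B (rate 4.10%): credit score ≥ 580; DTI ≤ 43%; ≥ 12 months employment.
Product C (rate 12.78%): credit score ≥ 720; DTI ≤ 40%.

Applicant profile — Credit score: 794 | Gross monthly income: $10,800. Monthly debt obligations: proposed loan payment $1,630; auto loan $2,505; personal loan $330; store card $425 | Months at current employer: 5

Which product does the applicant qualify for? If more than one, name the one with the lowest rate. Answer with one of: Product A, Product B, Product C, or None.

None

Total debts = (1,630 + 2,505 + 330 + 425) = 4,890; DTI = 4,890/10,800 = 45.3%.
Product A: score 794 ≥ 720; DTI 45.3% > 43% → does not qualify.
Product B: score 794 ≥ 580; DTI 45.3% > 43%; employment 5 < 12 mo → does not qualify.
Product C: score 794 ≥ 720; DTI 45.3% > 40% → does not qualify.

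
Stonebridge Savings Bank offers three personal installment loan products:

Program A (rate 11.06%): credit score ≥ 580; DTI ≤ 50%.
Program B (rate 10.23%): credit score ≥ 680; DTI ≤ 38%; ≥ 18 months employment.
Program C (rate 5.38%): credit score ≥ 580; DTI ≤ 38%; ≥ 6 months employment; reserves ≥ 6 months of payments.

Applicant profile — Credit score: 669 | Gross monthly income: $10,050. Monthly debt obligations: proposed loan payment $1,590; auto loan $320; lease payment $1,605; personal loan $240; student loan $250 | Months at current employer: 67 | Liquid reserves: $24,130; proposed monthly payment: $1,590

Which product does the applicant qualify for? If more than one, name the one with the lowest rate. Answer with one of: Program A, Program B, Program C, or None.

Program A

Total debts = (1,590 + 320 + 1,605 + 240 + 250) = 4,005; DTI = 4,005/10,050 = 39.9%.
Reserves = 24,130/1,590 = 15.2 months.
Program A: score 669 ≥ 580; DTI 39.9% ≤ 50% → qualifies.
Program B: score 669 < 680; DTI 39.9% > 38%; employment 67 ≥ 18 mo → does not qualify.
Program C: score 669 ≥ 580; DTI 39.9% > 38%; employment 67 ≥ 6 mo; reserves 15.2 ≥ 6 mo → does not qualify.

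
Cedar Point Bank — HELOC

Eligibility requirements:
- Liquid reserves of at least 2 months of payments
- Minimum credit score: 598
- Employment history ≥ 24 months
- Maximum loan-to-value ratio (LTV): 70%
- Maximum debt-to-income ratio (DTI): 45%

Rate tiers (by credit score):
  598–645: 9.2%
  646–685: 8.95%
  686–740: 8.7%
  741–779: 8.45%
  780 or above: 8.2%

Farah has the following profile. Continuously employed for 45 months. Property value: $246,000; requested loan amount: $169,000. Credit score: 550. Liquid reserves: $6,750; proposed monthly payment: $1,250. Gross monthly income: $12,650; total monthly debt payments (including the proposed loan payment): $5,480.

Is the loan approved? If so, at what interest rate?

Credit score 550 < 598 (below minimum)
DTI = 5,480/12,650 = 43.3% ≤ 45%
Employment 45 ≥ 24 months
Reserves: 6,750 ÷ 1,250 = 5.4 months (meets 2-month minimum)
Loan-to-value = 169,000/246,000 = 68.7% — pass (70% max)
Not all requirements met → denied.

Denied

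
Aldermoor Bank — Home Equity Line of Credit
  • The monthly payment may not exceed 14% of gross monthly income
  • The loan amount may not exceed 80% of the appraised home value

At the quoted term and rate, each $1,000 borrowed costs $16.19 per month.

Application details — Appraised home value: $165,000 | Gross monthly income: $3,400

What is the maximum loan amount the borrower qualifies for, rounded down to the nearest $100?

Payment cap: 14% × $3,400 = $476/month.
At $16.19 per $1,000, that supports 476/16.19 × 1,000 ≈ $29,400 → $29,400.
LTV cap: 80% × $165,000 = $132,000 → $132,000.
Binding constraint: payment-to-income.

$29,400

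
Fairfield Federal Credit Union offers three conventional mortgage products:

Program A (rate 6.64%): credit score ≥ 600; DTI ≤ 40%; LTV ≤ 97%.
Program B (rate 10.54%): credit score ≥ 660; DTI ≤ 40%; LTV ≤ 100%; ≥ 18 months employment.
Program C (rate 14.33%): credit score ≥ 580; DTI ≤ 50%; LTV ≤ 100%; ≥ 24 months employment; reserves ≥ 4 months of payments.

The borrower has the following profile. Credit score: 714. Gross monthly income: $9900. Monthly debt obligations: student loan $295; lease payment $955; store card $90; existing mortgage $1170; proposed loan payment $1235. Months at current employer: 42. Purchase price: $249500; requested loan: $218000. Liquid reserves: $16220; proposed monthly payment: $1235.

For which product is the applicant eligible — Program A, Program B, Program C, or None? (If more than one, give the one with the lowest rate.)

Program A

Total debts = (295 + 955 + 90 + 1,170 + 1,235) = 3,745; DTI = 3,745/9,900 = 37.8%.
LTV = 218,000/249,500 = 87.4%.
Reserves = 16,220/1,235 = 13.1 months.
Program A: score 714 ≥ 600; DTI 37.8% ≤ 40%; LTV 87.4% ≤ 97% → qualifies.
Program B: score 714 ≥ 660; DTI 37.8% ≤ 40%; LTV 87.4% ≤ 100%; employment 42 ≥ 18 mo → qualifies.
Program C: score 714 ≥ 580; DTI 37.8% ≤ 50%; LTV 87.4% ≤ 100%; employment 42 ≥ 24 mo; reserves 13.1 ≥ 4 mo → qualifies.
Qualifying: Program A, Program B, Program C. Lowest rate is 6.64% → Program A.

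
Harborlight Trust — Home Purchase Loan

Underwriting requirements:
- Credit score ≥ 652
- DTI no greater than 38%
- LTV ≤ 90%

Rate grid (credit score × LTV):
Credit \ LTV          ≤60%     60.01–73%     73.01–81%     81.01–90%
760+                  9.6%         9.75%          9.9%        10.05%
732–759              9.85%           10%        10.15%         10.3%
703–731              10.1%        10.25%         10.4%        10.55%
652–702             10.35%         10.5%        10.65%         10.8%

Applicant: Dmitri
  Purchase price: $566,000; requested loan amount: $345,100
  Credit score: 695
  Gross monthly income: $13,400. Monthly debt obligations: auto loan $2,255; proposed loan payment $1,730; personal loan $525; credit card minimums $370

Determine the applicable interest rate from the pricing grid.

Credit score 695 ≥ 652; Total monthly debts = (2,255 + 1,730 + 525 + 370) = 4,880. DTI: 4,880 ÷ 13,400 = 36.4%, within the 38% cap
LTV = 345,100/566,000 = 61% ≤ 90%
Row: 695 falls in 652–702. Column: 61% falls in 60.01–73%. Rate = 10.5%.

10.5%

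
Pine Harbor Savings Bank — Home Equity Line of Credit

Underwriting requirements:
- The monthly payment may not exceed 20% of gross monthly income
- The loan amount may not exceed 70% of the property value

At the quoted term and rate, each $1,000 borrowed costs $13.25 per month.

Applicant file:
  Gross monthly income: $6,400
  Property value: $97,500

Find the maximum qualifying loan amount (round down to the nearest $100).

$68,200

Payment cap: 20% × $6,400 = $1,280/month.
At $13.25 per $1,000, that supports 1,280/13.25 × 1,000 ≈ $96,603 → $96,600.
LTV cap: 70% × $97,500 = $68,250 → $68,200.
Binding constraint: loan-to-value.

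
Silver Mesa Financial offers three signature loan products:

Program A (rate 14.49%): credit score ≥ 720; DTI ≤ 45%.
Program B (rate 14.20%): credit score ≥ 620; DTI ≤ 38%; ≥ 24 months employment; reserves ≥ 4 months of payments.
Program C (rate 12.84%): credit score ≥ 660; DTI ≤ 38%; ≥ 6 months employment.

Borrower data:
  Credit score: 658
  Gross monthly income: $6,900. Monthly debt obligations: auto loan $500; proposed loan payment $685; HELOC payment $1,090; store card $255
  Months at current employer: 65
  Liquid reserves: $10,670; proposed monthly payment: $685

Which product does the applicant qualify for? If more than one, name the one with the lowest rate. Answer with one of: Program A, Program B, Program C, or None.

Program B

Total debts = (500 + 685 + 1,090 + 255) = 2,530; DTI = 2,530/6,900 = 36.7%.
Reserves = 10,670/685 = 15.6 months.
Program A: score 658 < 720; DTI 36.7% ≤ 45% → does not qualify.
Program B: score 658 ≥ 620; DTI 36.7% ≤ 38%; employment 65 ≥ 24 mo; reserves 15.6 ≥ 4 mo → qualifies.
Program C: score 658 < 660; DTI 36.7% ≤ 38%; employment 65 ≥ 6 mo → does not qualify.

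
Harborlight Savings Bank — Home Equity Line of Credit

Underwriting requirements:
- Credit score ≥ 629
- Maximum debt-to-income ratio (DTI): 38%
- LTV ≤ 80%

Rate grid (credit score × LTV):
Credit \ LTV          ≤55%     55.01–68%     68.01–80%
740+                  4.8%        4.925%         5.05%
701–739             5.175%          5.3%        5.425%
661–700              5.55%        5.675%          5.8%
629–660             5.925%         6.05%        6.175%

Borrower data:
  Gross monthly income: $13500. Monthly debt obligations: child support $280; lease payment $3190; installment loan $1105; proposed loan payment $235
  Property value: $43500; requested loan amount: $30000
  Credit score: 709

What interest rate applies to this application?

5.425%

Credit score 709 ≥ 629; Total monthly debts = (280 + 3,190 + 1,105 + 235) = 4,810. Debt-to-income = 4,810/13,500 = 35.6% — meets 38% limit
Loan-to-value = 30,000/43,500 = 69% — pass (80% max)
Score 709 is in the 701–739 band; LTV 69% is in the 68.01–80% band → 5.425%.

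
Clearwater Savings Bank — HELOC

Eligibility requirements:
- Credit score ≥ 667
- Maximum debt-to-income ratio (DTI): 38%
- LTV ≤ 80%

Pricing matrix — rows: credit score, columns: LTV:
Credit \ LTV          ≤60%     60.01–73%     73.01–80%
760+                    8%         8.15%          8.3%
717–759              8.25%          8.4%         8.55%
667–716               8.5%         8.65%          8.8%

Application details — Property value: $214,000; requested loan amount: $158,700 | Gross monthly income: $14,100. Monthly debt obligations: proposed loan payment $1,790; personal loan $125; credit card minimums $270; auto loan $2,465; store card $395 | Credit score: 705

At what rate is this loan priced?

Credit score 705 ≥ 667; Total monthly debts = (1,790 + 125 + 270 + 2,465 + 395) = 5,045. DTI: 5,045 ÷ 14,100 = 35.8%, within the 38% cap
LTV = 158,700/214,000 = 74.2% ≤ 80%
Credit 705 → row 667–716; LTV 74.2% → column 73.01–80%. Grid cell → 8.8%.

8.8%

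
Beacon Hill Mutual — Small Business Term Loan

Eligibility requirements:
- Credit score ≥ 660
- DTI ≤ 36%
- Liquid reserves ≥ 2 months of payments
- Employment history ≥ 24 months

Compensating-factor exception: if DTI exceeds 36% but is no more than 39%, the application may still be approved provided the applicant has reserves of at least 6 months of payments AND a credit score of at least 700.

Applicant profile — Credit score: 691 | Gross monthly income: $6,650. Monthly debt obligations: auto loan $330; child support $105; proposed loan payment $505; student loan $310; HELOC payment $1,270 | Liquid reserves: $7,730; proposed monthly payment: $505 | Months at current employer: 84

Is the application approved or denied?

Credit score 691 ≥ 660 (meets base)
Total debts = (330 + 105 + 505 + 310 + 1,270) = 2,520. DTI = 2,520/6,650 = 37.9% > 36% — standard DTI limit exceeded.
Liquid reserves cover 7,730/505 = 15.3 months — ≥ 2 required
Employment 84 ≥ 24 months
37.9% falls in the override range (36%–39%), so the compensating-factor test applies.
Override check — reserves: 15.3 mo (ok); score: 691 (below 700).
Override conditions not both satisfied; exception does not apply.

Denied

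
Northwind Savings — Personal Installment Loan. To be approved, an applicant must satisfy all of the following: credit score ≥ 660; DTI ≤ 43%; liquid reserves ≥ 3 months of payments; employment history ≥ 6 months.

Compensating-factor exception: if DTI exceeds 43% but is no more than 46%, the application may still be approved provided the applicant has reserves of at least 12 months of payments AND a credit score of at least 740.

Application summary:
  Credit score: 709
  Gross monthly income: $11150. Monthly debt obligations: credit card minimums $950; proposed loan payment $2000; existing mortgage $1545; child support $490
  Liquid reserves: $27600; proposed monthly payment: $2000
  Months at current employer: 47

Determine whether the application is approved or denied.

Credit score 709 ≥ 660 (meets base)
Total debts = (950 + 2,000 + 1,545 + 490) = 4,985. DTI: 4,985 ÷ 11,150 = 44.7%, over the 43% base limit.
Reserves: 27,600 ÷ 2,000 = 13.8 months (meets 3-month minimum)
Employment 47 ≥ 6 months
DTI 44.7% is within the 43%–46% exception band; checking compensating factors.
Reserves 13.8 ≥ 12 months; credit score 709 < 740.
Override conditions not both satisfied; exception does not apply.

Denied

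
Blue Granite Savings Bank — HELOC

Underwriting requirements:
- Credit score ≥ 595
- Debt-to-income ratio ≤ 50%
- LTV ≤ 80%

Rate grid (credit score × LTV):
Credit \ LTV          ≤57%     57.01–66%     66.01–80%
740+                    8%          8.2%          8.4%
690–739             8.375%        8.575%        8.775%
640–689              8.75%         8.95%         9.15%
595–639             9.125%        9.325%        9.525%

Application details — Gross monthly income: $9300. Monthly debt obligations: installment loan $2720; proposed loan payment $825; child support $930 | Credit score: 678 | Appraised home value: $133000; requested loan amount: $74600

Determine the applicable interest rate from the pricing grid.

Credit score 678 ≥ 595; Total monthly debts = (2,720 + 825 + 930) = 4,475. Debt-to-income = 4,475/9,300 = 48.1% — meets 50% limit
LTV = 74,600/133,000 = 56.1% ≤ 80%
Row: 678 falls in 640–689. Column: 56.1% falls in ≤57%. Rate = 8.75%.

8.75%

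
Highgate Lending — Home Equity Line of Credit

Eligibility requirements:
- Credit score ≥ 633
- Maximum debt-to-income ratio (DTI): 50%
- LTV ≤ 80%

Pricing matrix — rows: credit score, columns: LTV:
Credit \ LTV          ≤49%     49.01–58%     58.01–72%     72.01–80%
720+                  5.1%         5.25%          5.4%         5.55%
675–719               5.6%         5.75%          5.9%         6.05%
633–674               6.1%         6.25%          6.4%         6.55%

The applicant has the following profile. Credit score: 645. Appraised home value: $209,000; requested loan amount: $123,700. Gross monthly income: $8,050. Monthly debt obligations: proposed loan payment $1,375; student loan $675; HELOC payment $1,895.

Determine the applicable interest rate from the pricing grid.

Credit score 645 ≥ 633; Total monthly debts = (1,375 + 675 + 1,895) = 3,945. Debt-to-income = 3,945/8,050 = 49% — meets 50% limit
Loan-to-value = 123,700/209,000 = 59.2% — pass (80% max)
Credit 645 → row 633–674; LTV 59.2% → column 58.01–72%. Grid cell → 6.4%.

6.4%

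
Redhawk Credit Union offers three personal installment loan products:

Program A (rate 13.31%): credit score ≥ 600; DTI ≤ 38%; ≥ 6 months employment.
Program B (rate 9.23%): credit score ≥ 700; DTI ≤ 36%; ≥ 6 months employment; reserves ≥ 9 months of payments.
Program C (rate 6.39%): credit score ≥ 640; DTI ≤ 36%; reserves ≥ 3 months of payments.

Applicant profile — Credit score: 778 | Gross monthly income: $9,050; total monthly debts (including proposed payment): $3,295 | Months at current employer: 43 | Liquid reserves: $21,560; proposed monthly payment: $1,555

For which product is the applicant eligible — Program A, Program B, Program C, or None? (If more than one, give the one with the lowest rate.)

Program A

DTI = 3,295/9,050 = 36.4%.
Reserves = 21,560/1,555 = 13.9 months.
Program A: score 778 ≥ 600; DTI 36.4% ≤ 38%; employment 43 ≥ 6 mo → qualifies.
Program B: score 778 ≥ 700; DTI 36.4% > 36%; employment 43 ≥ 6 mo; reserves 13.9 ≥ 9 mo → does not qualify.
Program C: score 778 ≥ 640; DTI 36.4% > 36%; reserves 13.9 ≥ 3 mo → does not qualify.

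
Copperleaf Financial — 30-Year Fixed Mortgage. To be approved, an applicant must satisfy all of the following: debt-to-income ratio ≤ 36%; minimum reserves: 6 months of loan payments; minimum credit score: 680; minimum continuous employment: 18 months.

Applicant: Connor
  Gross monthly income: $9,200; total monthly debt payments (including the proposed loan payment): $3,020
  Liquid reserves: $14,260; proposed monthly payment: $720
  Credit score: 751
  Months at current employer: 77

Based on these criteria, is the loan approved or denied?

Approved

DTI = 3,020/9,200 = 32.8% ≤ 36%
Liquid reserves cover 14,260/720 = 19.8 months — ≥ 6 required
Credit score 751 ≥ 680 (meets)
Employment 77 ≥ 18 months
All criteria satisfied.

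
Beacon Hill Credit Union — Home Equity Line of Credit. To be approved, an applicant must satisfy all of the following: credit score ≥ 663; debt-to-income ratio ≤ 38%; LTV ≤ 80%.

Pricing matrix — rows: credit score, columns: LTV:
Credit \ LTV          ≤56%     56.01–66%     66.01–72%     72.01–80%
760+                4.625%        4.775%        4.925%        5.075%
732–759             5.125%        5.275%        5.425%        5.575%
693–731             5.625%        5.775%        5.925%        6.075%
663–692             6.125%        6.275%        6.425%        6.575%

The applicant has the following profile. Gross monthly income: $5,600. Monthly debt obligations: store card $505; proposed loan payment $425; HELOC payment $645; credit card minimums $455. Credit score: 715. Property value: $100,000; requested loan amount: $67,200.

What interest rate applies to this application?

5.925%

Credit score 715 ≥ 663; Total monthly debts = (505 + 425 + 645 + 455) = 2,030. DTI = 2,030/5,600 = 36.2% ≤ 38%
LTV: 67,200 ÷ 100,000 = 67.2%, within 80% cap
Credit 715 → row 693–731; LTV 67.2% → column 66.01–72%. Grid cell → 5.925%.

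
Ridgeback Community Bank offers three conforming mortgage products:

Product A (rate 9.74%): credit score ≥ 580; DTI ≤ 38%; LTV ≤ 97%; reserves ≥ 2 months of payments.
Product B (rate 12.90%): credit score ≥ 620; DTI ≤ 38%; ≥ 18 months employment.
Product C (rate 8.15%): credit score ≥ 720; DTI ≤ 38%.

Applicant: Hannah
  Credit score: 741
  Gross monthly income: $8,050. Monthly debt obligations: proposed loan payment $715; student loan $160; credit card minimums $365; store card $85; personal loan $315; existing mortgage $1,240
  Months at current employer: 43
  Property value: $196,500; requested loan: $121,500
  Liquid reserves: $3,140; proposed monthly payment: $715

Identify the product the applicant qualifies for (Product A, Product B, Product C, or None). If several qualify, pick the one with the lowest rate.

Product C

Total debts = (715 + 160 + 365 + 85 + 315 + 1,240) = 2,880; DTI = 2,880/8,050 = 35.8%.
LTV = 121,500/196,500 = 61.8%.
Reserves = 3,140/715 = 4.4 months.
Product A: score 741 ≥ 580; DTI 35.8% ≤ 38%; LTV 61.8% ≤ 97%; reserves 4.4 ≥ 2 mo → qualifies.
Product B: score 741 ≥ 620; DTI 35.8% ≤ 38%; employment 43 ≥ 18 mo → qualifies.
Product C: score 741 ≥ 720; DTI 35.8% ≤ 38% → qualifies.
Qualifying: Product A, Product B, Product C. Lowest rate is 8.15% → Product C.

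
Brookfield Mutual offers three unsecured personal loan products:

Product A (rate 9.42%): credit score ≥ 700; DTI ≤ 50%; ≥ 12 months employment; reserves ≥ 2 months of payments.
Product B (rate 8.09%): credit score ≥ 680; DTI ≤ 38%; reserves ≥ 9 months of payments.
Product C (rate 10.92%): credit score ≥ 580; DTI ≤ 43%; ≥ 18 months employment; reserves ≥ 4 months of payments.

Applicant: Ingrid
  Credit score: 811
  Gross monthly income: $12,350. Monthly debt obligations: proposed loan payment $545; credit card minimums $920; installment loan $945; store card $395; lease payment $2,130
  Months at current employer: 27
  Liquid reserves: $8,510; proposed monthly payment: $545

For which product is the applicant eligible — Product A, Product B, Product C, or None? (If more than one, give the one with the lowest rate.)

Product A

Total debts = (545 + 920 + 945 + 395 + 2,130) = 4,935; DTI = 4,935/12,350 = 40%.
Reserves = 8,510/545 = 15.6 months.
Product A: score 811 ≥ 700; DTI 40% ≤ 50%; employment 27 ≥ 12 mo; reserves 15.6 ≥ 2 mo → qualifies.
Product B: score 811 ≥ 680; DTI 40% > 38%; reserves 15.6 ≥ 9 mo → does not qualify.
Product C: score 811 ≥ 580; DTI 40% ≤ 43%; employment 27 ≥ 18 mo; reserves 15.6 ≥ 4 mo → qualifies.
Qualifying: Product A, Product C. Lowest rate is 9.42% → Product A.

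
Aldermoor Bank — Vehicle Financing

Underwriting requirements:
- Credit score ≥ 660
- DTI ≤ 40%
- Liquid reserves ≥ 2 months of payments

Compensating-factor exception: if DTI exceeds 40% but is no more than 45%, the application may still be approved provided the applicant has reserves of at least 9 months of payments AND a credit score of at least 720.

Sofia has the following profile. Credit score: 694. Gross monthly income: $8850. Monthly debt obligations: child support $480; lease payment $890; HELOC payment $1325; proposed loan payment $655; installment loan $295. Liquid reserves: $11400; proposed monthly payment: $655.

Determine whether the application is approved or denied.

Denied

Credit score 694 ≥ 660 (meets base)
Total debts = (480 + 890 + 1,325 + 655 + 295) = 3,645. DTI = 3,645/8,850 = 41.2% > 40% — standard DTI limit exceeded.
Reserves = 11,400/655 = 17.4 months ≥ 2
41.2% falls in the override range (40%–45%), so the compensating-factor test applies.
Override check — reserves: 17.4 mo (ok); score: 694 (below 720).
Compensating-factor requirement not fully met.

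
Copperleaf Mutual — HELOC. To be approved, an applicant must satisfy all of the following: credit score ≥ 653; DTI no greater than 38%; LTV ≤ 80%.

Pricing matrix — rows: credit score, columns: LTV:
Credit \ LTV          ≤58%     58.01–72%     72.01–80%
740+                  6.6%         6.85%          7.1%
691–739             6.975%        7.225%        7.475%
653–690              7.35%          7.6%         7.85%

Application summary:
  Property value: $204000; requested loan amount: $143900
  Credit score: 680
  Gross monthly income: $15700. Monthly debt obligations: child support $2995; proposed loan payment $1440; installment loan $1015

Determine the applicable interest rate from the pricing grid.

7.6%

Credit score 680 ≥ 653; Total monthly debts = (2,995 + 1,440 + 1,015) = 5,450. DTI: 5,450 ÷ 15,700 = 34.7%, within the 38% cap
LTV = 143,900/204,000 = 70.5% ≤ 80%
Score 680 is in the 653–690 band; LTV 70.5% is in the 58.01–72% band → 7.6%.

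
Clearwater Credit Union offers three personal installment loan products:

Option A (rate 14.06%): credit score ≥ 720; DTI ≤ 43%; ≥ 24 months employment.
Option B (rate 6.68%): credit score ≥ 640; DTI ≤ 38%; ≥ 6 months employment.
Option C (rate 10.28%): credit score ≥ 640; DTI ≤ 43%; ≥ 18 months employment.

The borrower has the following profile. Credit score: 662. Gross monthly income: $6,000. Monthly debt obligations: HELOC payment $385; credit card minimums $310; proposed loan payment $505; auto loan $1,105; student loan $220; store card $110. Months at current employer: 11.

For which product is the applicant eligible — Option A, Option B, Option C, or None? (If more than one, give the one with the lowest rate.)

None

Total debts = (385 + 310 + 505 + 1,105 + 220 + 110) = 2,635; DTI = 2,635/6,000 = 43.9%.
Option A: score 662 < 720; DTI 43.9% > 43%; employment 11 < 24 mo → does not qualify.
Option B: score 662 ≥ 640; DTI 43.9% > 38%; employment 11 ≥ 6 mo → does not qualify.
Option C: score 662 ≥ 640; DTI 43.9% > 43%; employment 11 < 18 mo → does not qualify.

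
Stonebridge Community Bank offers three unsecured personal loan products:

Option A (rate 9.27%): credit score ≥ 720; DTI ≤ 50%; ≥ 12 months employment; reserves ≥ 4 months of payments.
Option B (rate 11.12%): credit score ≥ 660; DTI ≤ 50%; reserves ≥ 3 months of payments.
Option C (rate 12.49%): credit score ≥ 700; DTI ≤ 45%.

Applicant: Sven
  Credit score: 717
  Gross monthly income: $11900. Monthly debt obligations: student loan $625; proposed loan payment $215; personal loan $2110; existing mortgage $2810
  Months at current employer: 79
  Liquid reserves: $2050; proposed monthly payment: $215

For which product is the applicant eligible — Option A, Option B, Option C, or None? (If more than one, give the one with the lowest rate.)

Option B

Total debts = (625 + 215 + 2,110 + 2,810) = 5,760; DTI = 5,760/11,900 = 48.4%.
Reserves = 2,050/215 = 9.5 months.
Option A: score 717 < 720; DTI 48.4% ≤ 50%; employment 79 ≥ 12 mo; reserves 9.5 ≥ 4 mo → does not qualify.
Option B: score 717 ≥ 660; DTI 48.4% ≤ 50%; reserves 9.5 ≥ 3 mo → qualifies.
Option C: score 717 ≥ 700; DTI 48.4% > 45% → does not qualify.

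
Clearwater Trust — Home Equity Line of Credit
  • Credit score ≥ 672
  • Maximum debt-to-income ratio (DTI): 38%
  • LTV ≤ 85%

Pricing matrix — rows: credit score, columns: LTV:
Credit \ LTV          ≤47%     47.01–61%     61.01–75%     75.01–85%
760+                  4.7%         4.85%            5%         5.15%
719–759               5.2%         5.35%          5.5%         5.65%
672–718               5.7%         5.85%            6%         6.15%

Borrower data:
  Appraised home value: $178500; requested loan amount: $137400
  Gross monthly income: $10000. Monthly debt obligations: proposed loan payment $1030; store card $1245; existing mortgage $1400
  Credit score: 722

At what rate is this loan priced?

Credit score 722 ≥ 672; Total monthly debts = (1,030 + 1,245 + 1,400) = 3,675. Debt-to-income = 3,675/10,000 = 36.8% — meets 38% limit
Loan-to-value = 137,400/178,500 = 77% — pass (85% max)
Row: 722 falls in 719–759. Column: 77% falls in 75.01–85%. Rate = 5.65%.

5.65%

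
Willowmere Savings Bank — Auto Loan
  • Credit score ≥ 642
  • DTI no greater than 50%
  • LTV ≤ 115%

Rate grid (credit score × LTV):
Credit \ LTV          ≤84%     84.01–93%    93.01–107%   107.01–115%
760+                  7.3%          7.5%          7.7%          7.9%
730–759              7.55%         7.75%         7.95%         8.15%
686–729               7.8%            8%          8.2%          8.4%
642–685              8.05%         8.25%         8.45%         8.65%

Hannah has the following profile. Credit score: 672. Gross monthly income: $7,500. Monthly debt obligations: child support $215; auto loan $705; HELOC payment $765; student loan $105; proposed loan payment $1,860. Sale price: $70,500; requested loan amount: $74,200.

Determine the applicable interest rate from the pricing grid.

8.45%

Credit score 672 ≥ 642; Total monthly debts = (215 + 705 + 765 + 105 + 1,860) = 3,650. DTI = 3,650/7,500 = 48.7% ≤ 50%
Loan-to-value = 74,200/70,500 = 105.2% — pass (115% max)
Credit 672 → row 642–685; LTV 105.2% → column 93.01–107%. Grid cell → 8.45%.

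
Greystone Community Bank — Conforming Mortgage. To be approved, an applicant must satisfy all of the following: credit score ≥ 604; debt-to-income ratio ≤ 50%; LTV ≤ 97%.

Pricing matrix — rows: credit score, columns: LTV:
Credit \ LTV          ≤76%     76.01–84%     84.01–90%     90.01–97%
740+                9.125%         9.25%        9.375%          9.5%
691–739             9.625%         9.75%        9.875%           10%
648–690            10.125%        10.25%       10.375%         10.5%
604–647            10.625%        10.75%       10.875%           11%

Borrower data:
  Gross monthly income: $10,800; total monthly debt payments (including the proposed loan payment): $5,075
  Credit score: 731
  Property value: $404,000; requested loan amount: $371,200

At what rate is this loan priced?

Credit score 731 ≥ 604; DTI: 5,075 ÷ 10,800 = 47%, within the 50% cap
LTV: 371,200 ÷ 404,000 = 91.9%, within 97% cap
Row: 731 falls in 691–739. Column: 91.9% falls in 90.01–97%. Rate = 10%.

10%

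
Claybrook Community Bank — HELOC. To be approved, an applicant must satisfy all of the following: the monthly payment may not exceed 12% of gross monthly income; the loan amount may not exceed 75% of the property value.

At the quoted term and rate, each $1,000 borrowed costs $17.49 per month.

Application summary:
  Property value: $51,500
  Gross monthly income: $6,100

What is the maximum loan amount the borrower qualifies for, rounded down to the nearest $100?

Payment cap: 12% × $6,100 = $732/month.
At $17.49 per $1,000, that supports 732/17.49 × 1,000 ≈ $41,852 → $41,800.
LTV cap: 75% × $51,500 = $38,625 → $38,600.
Binding constraint: loan-to-value.

$38,600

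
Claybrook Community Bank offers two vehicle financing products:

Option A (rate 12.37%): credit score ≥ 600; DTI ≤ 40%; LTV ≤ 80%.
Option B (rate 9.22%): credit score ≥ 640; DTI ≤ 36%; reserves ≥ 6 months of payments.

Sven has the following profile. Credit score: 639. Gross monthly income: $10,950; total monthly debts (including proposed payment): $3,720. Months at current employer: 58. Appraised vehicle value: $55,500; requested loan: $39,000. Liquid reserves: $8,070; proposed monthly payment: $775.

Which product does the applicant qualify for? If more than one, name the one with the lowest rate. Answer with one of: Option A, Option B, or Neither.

Option A

DTI = 3,720/10,950 = 34%.
LTV = 39,000/55,500 = 70.3%.
Reserves = 8,070/775 = 10.4 months.
Option A: score 639 ≥ 600; DTI 34% ≤ 40%; LTV 70.3% ≤ 80% → qualifies.
Option B: score 639 < 640; DTI 34% ≤ 36%; reserves 10.4 ≥ 6 mo → does not qualify.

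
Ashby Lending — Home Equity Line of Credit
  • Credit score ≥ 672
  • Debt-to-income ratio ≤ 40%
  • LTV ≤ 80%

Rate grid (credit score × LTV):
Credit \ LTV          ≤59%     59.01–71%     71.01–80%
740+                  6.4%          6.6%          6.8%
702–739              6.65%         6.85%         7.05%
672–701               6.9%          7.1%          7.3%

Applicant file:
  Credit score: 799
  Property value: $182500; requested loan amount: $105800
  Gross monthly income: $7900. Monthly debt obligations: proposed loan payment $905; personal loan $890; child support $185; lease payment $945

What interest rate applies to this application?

Credit score 799 ≥ 672; Total monthly debts = (905 + 890 + 185 + 945) = 2,925. DTI = 2,925/7,900 = 37% ≤ 40%
LTV: 105,800 ÷ 182,500 = 58%, within 80% cap
Credit 799 → row 740+; LTV 58% → column ≤59%. Grid cell → 6.4%.

6.4%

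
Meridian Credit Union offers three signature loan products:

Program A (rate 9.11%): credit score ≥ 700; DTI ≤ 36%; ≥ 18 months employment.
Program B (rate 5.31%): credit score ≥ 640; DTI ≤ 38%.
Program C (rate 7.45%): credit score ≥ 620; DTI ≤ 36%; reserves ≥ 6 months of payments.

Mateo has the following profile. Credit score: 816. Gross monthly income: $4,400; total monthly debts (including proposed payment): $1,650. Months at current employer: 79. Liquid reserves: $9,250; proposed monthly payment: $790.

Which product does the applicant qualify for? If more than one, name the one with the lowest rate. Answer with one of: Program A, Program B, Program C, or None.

Program B

DTI = 1,650/4,400 = 37.5%.
Reserves = 9,250/790 = 11.7 months.
Program A: score 816 ≥ 700; DTI 37.5% > 36%; employment 79 ≥ 18 mo → does not qualify.
Program B: score 816 ≥ 640; DTI 37.5% ≤ 38% → qualifies.
Program C: score 816 ≥ 620; DTI 37.5% > 36%; reserves 11.7 ≥ 6 mo → does not qualify.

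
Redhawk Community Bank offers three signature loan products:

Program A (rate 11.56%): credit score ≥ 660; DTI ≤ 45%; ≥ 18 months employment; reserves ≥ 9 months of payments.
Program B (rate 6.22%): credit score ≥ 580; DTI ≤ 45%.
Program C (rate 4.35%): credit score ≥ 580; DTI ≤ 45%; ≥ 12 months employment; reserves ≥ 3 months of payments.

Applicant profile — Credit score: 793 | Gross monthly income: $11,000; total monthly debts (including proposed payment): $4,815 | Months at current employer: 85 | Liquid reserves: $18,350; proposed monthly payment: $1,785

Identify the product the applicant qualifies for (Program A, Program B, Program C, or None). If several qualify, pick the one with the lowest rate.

Program C

DTI = 4,815/11,000 = 43.8%.
Reserves = 18,350/1,785 = 10.3 months.
Program A: score 793 ≥ 660; DTI 43.8% ≤ 45%; employment 85 ≥ 18 mo; reserves 10.3 ≥ 9 mo → qualifies.
Program B: score 793 ≥ 580; DTI 43.8% ≤ 45% → qualifies.
Program C: score 793 ≥ 580; DTI 43.8% ≤ 45%; employment 85 ≥ 12 mo; reserves 10.3 ≥ 3 mo → qualifies.
Qualifying: Program A, Program B, Program C. Lowest rate is 4.35% → Program C.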